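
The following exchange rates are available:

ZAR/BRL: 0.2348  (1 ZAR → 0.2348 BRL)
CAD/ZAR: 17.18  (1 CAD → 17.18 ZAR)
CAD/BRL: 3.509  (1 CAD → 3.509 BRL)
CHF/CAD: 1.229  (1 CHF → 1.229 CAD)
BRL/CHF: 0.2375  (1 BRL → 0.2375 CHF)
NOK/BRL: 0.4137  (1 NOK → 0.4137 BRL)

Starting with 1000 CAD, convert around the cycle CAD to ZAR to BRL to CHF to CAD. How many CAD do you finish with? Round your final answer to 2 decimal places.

1177.43

1000 CAD × 17.18 = 17180 ZAR
17180 ZAR × 0.2348 = 4033.864 BRL
4033.864 BRL × 0.2375 = 958.0427 CHF
958.0427 CHF × 1.229 = 1177.4344783 CAD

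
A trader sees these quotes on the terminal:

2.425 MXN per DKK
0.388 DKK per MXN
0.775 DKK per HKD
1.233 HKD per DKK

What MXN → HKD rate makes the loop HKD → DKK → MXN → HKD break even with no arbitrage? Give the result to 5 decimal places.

Known legs of the cycle: 0.775 × 2.425 = 1.879375
For no arbitrage the full-cycle product must be 1, so the missing rate is 1 / 1.879375 ≈ 0.5320918.

0.53209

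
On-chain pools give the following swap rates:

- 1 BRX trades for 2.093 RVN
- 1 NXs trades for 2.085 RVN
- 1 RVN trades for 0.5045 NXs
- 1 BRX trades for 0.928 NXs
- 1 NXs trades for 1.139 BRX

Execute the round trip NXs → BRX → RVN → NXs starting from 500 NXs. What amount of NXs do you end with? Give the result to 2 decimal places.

500 NXs × 1.139 = 569.5 BRX
569.5 BRX × 2.093 = 1191.9635 RVN
1191.9635 RVN × 0.5045 = 601.34558575 NXs

601.35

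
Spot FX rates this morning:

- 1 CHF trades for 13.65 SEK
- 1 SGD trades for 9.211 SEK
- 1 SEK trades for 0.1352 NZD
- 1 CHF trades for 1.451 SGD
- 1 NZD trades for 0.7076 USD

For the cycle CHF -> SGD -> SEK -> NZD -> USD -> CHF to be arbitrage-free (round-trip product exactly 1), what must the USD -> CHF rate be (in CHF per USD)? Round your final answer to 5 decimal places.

0.78210

Known legs of the cycle: 1.451 × 9.211 × 0.1352 × 0.7076 = 1.27861180727072
For no arbitrage the full-cycle product must be 1, so the missing rate is 1 / 1.27861180727072 ≈ 0.7820982.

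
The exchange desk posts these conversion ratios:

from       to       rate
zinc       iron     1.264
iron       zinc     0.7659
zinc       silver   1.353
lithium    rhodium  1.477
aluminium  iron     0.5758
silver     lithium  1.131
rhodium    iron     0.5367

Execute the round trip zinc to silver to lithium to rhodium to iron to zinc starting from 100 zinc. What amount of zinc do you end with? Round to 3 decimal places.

100 zinc × 1.353 = 135.3 silver
135.3 silver × 1.131 = 153.0243 lithium
153.0243 lithium × 1.477 = 226.0168911 rhodium
226.0168911 rhodium × 0.5367 = 121.30326545337 iron
121.30326545337 iron × 0.7659 = 92.906171010736083 zinc

92.906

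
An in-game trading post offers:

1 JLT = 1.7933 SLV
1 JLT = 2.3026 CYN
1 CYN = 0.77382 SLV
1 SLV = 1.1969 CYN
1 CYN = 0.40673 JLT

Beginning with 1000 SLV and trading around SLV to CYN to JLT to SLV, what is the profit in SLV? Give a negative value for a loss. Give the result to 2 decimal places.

1000 SLV × 1.1969 = 1196.9 CYN
1196.9 CYN × 0.40673 = 486.815137 JLT
486.815137 JLT × 1.7933 = 873.0055851821 SLV
Net change: 873.0055851821 − 1000 = -126.9944148179 SLV

-126.99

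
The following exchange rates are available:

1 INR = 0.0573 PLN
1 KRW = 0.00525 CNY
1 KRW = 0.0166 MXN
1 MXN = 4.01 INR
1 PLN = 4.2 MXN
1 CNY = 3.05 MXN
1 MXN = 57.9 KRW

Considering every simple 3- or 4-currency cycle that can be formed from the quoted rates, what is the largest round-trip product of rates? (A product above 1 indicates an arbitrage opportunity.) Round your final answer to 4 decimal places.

0.9650

INR→PLN→MXN→INR: 0.0573 × 4.2 × 4.01 = 0.96505
KRW→CNY→MXN→KRW: 0.00525 × 3.05 × 57.9 = 0.92712
Maximum is INR→PLN→MXN→INR at 0.9650; no arbitrage — every cycle loses value.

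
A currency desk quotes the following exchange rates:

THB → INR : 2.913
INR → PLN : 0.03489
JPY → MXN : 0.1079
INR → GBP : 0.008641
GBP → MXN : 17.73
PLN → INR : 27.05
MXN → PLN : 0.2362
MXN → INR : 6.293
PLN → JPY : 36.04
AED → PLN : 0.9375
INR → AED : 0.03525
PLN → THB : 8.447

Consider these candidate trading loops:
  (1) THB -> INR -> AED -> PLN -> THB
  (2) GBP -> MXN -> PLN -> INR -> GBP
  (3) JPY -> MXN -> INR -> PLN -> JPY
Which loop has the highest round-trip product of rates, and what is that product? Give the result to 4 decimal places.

0.9789

(1) 2.913 × 0.03525 × 0.9375 × 8.447 = 0.81316
(2) 17.73 × 0.2362 × 27.05 × 0.008641 = 0.97886
(3) 0.1079 × 6.293 × 0.03489 × 36.04 = 0.85382
Highest is cycle (2) at 0.9789 (≤1, no arbitrage).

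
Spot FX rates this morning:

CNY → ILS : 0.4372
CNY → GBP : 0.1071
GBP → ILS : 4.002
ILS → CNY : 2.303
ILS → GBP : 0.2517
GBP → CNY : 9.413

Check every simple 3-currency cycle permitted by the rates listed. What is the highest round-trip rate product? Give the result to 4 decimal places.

1.0358

ILS→GBP→CNY→ILS: 0.2517 × 9.413 × 0.4372 = 1.03584
ILS→CNY→GBP→ILS: 2.303 × 0.1071 × 4.002 = 0.98710
Maximum is ILS→GBP→CNY→ILS at 1.0358; arbitrage exists.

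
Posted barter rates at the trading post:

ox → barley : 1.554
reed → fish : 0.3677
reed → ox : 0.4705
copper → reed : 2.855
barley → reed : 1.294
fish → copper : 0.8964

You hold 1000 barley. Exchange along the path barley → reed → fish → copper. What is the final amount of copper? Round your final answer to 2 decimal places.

1000 barley × 1.294 = 1294 reed
1294 reed × 0.3677 = 475.8038 fish
475.8038 fish × 0.8964 = 426.51052632 copper

426.51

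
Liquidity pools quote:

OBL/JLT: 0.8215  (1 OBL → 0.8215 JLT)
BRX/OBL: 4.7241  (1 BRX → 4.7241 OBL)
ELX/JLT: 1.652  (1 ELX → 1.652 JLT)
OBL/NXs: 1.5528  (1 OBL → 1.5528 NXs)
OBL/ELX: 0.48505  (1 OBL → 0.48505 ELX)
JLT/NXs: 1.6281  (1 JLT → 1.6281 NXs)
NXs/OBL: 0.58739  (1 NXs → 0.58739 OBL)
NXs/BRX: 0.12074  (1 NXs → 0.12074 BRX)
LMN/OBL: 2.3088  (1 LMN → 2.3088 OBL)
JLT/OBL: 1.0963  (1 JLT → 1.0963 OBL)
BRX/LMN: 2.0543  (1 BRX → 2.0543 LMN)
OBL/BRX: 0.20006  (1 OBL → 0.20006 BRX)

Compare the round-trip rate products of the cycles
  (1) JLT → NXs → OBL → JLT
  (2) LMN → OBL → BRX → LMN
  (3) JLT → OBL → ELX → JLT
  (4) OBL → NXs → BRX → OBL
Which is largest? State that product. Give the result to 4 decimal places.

0.9489

(1) 1.6281 × 0.58739 × 0.8215 = 0.78562
(2) 2.3088 × 0.20006 × 2.0543 = 0.94888
(3) 1.0963 × 0.48505 × 1.652 = 0.87847
(4) 1.5528 × 0.12074 × 4.7241 = 0.88570
Highest is cycle (2) at 0.9489 (≤1, no arbitrage).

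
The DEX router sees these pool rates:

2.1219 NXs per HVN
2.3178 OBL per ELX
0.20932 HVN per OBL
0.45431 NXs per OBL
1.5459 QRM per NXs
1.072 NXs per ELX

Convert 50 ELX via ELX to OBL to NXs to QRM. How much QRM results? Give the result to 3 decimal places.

81.392

50 ELX × 2.3178 = 115.89 OBL
115.89 OBL × 0.45431 = 52.6499859 NXs
52.6499859 NXs × 1.5459 = 81.39161320281 QRM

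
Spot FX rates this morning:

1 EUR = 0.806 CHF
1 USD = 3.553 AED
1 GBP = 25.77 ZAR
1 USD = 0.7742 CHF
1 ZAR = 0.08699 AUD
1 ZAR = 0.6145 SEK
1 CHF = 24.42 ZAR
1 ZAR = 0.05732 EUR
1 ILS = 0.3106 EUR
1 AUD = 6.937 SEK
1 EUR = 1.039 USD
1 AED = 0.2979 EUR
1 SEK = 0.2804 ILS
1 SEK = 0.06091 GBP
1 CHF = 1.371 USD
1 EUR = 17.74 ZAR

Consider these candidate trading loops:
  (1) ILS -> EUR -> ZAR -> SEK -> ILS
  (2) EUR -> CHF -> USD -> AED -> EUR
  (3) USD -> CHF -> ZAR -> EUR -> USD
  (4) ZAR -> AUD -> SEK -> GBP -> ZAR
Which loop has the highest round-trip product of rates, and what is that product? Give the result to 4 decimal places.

1.1696

(1) 0.3106 × 17.74 × 0.6145 × 0.2804 = 0.94941
(2) 0.806 × 1.371 × 3.553 × 0.2979 = 1.16960
(3) 0.7742 × 24.42 × 0.05732 × 1.039 = 1.12595
(4) 0.08699 × 6.937 × 0.06091 × 25.77 = 0.94721
Highest is cycle (2) at 1.1696 (>1, arbitrage).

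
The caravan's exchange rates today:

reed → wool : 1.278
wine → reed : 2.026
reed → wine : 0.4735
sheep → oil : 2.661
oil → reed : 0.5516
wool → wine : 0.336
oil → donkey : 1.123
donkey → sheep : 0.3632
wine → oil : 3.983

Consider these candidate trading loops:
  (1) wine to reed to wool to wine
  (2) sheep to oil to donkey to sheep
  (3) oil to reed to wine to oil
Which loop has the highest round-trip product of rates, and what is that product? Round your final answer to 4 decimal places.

(1) 2.026 × 1.278 × 0.336 = 0.86998
(2) 2.661 × 1.123 × 0.3632 = 1.08535
(3) 0.5516 × 0.4735 × 3.983 = 1.04029
Highest is cycle (2) at 1.0854 (>1, arbitrage).

1.0854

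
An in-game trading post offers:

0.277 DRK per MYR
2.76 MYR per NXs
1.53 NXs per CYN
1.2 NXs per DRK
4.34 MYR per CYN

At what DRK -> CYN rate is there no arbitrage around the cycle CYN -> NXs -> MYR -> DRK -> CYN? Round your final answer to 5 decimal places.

Known legs of the cycle: 1.53 × 2.76 × 0.277 = 1.1697156
For no arbitrage the full-cycle product must be 1, so the missing rate is 1 / 1.1697156 ≈ 0.8549087.

0.85491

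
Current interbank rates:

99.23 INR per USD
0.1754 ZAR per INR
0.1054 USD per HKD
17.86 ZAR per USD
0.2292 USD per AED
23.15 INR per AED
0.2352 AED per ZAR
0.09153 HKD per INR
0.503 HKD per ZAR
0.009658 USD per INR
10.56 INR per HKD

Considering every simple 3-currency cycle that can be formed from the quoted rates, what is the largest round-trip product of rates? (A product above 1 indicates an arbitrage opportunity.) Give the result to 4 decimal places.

AED→USD→ZAR→AED: 0.2292 × 17.86 × 0.2352 = 0.96279
USD→INR→HKD→USD: 99.23 × 0.09153 × 0.1054 = 0.95730
AED→INR→ZAR→AED: 23.15 × 0.1754 × 0.2352 = 0.95503
ZAR→HKD→USD→ZAR: 0.503 × 0.1054 × 17.86 = 0.94687
ZAR→HKD→INR→ZAR: 0.503 × 10.56 × 0.1754 = 0.93167
Maximum is AED→USD→ZAR→AED at 0.9628; no arbitrage — every cycle loses value.

0.9628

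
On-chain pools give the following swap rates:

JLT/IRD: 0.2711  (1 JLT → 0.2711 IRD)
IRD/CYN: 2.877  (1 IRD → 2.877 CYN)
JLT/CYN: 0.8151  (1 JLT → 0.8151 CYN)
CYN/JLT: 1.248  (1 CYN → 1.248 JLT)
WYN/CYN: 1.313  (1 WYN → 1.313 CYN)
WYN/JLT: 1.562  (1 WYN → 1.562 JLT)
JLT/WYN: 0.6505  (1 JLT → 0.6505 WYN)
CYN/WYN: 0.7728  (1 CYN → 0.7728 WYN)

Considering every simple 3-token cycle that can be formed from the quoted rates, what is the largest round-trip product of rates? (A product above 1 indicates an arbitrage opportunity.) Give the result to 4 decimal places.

JLT→WYN→CYN→JLT: 0.6505 × 1.313 × 1.248 = 1.06592
JLT→CYN→WYN→JLT: 0.8151 × 0.7728 × 1.562 = 0.98392
JLT→IRD→CYN→JLT: 0.2711 × 2.877 × 1.248 = 0.97338
Maximum is JLT→WYN→CYN→JLT at 1.0659; arbitrage exists.

1.0659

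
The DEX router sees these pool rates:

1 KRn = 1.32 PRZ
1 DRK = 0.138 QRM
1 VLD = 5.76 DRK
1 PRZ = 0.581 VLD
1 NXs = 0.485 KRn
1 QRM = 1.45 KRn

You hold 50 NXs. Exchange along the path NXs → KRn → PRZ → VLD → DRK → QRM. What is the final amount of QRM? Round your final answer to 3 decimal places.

14.783

50 NXs × 0.485 = 24.25 KRn
24.25 KRn × 1.32 = 32.01 PRZ
32.01 PRZ × 0.581 = 18.59781 VLD
18.59781 VLD × 5.76 = 107.1233856 DRK
107.1233856 DRK × 0.138 = 14.7830272128 QRM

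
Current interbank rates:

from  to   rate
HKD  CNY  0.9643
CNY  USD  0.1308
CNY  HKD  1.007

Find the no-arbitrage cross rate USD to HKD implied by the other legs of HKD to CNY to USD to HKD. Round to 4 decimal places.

Known legs of the cycle: 0.9643 × 0.1308 = 0.12613044
For no arbitrage the full-cycle product must be 1, so the missing rate is 1 / 0.12613044 ≈ 7.928300.

7.9283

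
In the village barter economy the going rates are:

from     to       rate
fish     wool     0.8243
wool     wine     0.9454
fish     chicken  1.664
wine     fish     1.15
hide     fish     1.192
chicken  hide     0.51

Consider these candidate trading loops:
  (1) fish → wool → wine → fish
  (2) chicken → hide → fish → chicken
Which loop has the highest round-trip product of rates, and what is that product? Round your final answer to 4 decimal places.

1.0116

(1) 0.8243 × 0.9454 × 1.15 = 0.89619
(2) 0.51 × 1.192 × 1.664 = 1.01158
Highest is cycle (2) at 1.0116 (>1, arbitrage).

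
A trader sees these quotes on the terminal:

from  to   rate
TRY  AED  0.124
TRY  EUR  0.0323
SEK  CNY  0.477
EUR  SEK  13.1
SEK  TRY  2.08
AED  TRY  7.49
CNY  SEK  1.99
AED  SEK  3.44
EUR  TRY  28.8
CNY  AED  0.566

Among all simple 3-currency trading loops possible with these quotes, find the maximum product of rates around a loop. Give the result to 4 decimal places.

CNY→AED→SEK→CNY: 0.566 × 3.44 × 0.477 = 0.92874
TRY→AED→SEK→TRY: 0.124 × 3.44 × 2.08 = 0.88724
TRY→EUR→SEK→TRY: 0.0323 × 13.1 × 2.08 = 0.88011
Maximum is CNY→AED→SEK→CNY at 0.9287; no arbitrage — every cycle loses value.

0.9287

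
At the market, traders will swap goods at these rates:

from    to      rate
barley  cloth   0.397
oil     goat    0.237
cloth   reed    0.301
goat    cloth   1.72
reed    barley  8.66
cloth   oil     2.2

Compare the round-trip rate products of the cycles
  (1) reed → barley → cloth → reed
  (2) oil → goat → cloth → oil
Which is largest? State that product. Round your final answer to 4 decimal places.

1.0348

(1) 8.66 × 0.397 × 0.301 = 1.03484
(2) 0.237 × 1.72 × 2.2 = 0.89681
Highest is cycle (1) at 1.0348 (>1, arbitrage).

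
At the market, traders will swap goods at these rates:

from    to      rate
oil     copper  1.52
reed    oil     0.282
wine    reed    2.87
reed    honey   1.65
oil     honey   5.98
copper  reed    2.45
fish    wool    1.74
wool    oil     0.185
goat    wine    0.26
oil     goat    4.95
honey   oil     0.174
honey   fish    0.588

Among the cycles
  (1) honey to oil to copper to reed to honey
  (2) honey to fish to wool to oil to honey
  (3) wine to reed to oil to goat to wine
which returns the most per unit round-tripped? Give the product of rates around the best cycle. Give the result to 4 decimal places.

(1) 0.174 × 1.52 × 2.45 × 1.65 = 1.06916
(2) 0.588 × 1.74 × 0.185 × 5.98 = 1.13188
(3) 2.87 × 0.282 × 4.95 × 0.26 = 1.04162
Highest is cycle (2) at 1.1319 (>1, arbitrage).

1.1319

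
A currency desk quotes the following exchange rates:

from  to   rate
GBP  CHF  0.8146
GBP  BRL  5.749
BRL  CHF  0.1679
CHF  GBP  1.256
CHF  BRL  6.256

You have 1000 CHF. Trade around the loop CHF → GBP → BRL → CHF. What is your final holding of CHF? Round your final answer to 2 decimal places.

1000 CHF × 1.256 = 1256 GBP
1256 GBP × 5.749 = 7220.744 BRL
7220.744 BRL × 0.1679 = 1212.3629176 CHF

1212.36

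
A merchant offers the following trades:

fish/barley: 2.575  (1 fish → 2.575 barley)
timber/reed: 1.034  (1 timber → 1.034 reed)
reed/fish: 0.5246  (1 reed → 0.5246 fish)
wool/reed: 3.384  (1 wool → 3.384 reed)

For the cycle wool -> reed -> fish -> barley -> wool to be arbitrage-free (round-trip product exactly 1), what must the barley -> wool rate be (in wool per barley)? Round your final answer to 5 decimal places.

Known legs of the cycle: 3.384 × 0.5246 × 2.575 = 4.57125948
For no arbitrage the full-cycle product must be 1, so the missing rate is 1 / 4.57125948 ≈ 0.2187581.

0.21876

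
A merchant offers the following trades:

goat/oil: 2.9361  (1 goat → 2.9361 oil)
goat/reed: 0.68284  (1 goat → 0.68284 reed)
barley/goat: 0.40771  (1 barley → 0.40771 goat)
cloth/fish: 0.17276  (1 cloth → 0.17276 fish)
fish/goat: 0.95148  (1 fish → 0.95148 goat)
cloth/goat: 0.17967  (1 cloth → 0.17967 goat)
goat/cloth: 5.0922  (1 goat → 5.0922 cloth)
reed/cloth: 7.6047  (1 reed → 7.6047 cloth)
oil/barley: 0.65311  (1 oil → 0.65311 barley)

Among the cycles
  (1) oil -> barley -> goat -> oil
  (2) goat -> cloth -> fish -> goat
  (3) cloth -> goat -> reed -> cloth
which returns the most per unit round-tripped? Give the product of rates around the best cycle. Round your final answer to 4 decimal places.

0.9330

(1) 0.65311 × 0.40771 × 2.9361 = 0.78182
(2) 5.0922 × 0.17276 × 0.95148 = 0.83704
(3) 0.17967 × 0.68284 × 7.6047 = 0.93299
Highest is cycle (3) at 0.9330 (≤1, no arbitrage).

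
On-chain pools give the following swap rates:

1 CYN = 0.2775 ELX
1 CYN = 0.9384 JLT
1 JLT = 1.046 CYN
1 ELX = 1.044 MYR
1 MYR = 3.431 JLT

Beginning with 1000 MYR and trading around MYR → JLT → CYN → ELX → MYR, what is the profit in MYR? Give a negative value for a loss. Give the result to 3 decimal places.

39.719

1000 MYR × 3.431 = 3431 JLT
3431 JLT × 1.046 = 3588.826 CYN
3588.826 CYN × 0.2775 = 995.899215 ELX
995.899215 ELX × 1.044 = 1039.71878046 MYR
Net change: 1039.71878046 − 1000 = 39.71878046 MYR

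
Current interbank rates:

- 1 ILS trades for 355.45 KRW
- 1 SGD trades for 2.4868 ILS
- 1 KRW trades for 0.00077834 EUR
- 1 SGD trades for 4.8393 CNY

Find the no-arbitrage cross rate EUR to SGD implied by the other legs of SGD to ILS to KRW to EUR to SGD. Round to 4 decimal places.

1.4535

Known legs of the cycle: 2.4868 × 355.45 × 0.00077834 = 0.6880004579204
For no arbitrage the full-cycle product must be 1, so the missing rate is 1 / 0.6880004579204 ≈ 1.453487.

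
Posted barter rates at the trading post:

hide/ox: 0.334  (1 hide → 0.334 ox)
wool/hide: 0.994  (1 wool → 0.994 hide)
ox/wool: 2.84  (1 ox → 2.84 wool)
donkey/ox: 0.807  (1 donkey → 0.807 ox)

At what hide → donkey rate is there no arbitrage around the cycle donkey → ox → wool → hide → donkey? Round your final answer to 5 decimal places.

0.43896

Known legs of the cycle: 0.807 × 2.84 × 0.994 = 2.27812872
For no arbitrage the full-cycle product must be 1, so the missing rate is 1 / 2.27812872 ≈ 0.4389568.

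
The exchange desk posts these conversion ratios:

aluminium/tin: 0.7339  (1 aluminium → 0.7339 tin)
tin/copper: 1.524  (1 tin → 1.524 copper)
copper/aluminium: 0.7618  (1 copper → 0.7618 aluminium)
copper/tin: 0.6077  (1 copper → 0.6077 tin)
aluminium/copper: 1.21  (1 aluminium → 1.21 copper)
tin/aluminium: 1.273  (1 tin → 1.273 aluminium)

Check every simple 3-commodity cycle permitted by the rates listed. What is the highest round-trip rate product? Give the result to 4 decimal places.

0.9361

tin→aluminium→copper→tin: 1.273 × 1.21 × 0.6077 = 0.93606
tin→copper→aluminium→tin: 1.524 × 0.7618 × 0.7339 = 0.85205
Maximum is tin→aluminium→copper→tin at 0.9361; no arbitrage — every cycle loses value.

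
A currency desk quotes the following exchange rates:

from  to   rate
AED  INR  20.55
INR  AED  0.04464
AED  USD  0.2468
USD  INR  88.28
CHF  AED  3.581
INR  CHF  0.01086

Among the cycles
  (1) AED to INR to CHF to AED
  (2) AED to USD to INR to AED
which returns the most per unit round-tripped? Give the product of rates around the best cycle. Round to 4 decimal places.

0.9726

(1) 20.55 × 0.01086 × 3.581 = 0.79918
(2) 0.2468 × 88.28 × 0.04464 = 0.97259
Highest is cycle (2) at 0.9726 (≤1, no arbitrage).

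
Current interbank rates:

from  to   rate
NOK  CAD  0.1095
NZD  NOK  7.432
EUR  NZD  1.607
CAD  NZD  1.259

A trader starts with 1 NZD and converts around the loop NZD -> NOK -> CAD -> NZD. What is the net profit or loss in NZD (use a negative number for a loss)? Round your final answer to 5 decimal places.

1 NZD × 7.432 = 7.432 NOK
7.432 NOK × 0.1095 = 0.813804 CAD
0.813804 CAD × 1.259 = 1.024579236 NZD
Net change: 1.024579236 − 1 = 0.024579236 NZD

0.02458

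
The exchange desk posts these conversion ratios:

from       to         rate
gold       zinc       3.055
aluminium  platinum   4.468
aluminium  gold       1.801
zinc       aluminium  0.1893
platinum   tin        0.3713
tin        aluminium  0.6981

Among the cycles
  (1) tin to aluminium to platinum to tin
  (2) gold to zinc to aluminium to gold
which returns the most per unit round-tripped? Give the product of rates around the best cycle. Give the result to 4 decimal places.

(1) 0.6981 × 4.468 × 0.3713 = 1.15813
(2) 3.055 × 0.1893 × 1.801 = 1.04154
Highest is cycle (1) at 1.1581 (>1, arbitrage).

1.1581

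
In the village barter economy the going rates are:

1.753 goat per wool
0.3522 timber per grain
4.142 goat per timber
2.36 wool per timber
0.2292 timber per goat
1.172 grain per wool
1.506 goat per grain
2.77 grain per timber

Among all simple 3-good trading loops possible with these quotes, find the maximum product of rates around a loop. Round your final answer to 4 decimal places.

wool→grain→timber→wool: 1.172 × 0.3522 × 2.36 = 0.97416
grain→goat→timber→grain: 1.506 × 0.2292 × 2.77 = 0.95614
wool→goat→timber→wool: 1.753 × 0.2292 × 2.36 = 0.94822
Maximum is wool→grain→timber→wool at 0.9742; no arbitrage — every cycle loses value.

0.9742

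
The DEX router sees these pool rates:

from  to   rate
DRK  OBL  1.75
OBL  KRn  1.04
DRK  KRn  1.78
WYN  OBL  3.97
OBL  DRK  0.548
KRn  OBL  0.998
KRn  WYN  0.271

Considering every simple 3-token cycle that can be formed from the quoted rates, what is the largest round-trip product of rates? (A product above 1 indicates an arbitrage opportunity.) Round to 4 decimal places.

1.1189

OBL→KRn→WYN→OBL: 1.04 × 0.271 × 3.97 = 1.11890
OBL→DRK→KRn→OBL: 0.548 × 1.78 × 0.998 = 0.97349
Maximum is OBL→KRn→WYN→OBL at 1.1189; arbitrage exists.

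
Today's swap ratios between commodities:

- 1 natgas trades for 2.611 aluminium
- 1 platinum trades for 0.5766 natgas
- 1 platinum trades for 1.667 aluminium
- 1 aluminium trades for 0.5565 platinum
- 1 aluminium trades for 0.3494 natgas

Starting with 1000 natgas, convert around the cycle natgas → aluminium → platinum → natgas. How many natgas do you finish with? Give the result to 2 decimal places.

1000 natgas × 2.611 = 2611 aluminium
2611 aluminium × 0.5565 = 1453.0215 platinum
1453.0215 platinum × 0.5766 = 837.8121969 natgas

837.81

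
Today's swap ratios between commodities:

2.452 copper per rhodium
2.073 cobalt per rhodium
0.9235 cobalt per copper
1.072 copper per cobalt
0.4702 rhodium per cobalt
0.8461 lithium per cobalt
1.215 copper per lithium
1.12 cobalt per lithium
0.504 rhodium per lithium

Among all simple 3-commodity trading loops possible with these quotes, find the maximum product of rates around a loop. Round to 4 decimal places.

rhodium→copper→cobalt→rhodium: 2.452 × 0.9235 × 0.4702 = 1.06473
cobalt→lithium→copper→cobalt: 0.8461 × 1.215 × 0.9235 = 0.94937
rhodium→cobalt→lithium→rhodium: 2.073 × 0.8461 × 0.504 = 0.88400
Maximum is rhodium→copper→cobalt→rhodium at 1.0647; arbitrage exists.

1.0647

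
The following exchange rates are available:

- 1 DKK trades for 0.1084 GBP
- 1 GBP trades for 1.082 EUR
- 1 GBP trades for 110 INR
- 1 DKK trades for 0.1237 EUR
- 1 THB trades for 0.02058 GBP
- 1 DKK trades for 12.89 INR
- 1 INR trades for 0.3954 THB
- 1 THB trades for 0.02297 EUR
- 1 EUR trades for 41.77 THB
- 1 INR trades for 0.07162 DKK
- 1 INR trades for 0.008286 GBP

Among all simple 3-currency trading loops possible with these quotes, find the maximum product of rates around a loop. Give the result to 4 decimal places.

0.9301

THB→GBP→EUR→THB: 0.02058 × 1.082 × 41.77 = 0.93012
INR→THB→GBP→INR: 0.3954 × 0.02058 × 110 = 0.89511
INR→DKK→GBP→INR: 0.07162 × 0.1084 × 110 = 0.85400
Maximum is THB→GBP→EUR→THB at 0.9301; no arbitrage — every cycle loses value.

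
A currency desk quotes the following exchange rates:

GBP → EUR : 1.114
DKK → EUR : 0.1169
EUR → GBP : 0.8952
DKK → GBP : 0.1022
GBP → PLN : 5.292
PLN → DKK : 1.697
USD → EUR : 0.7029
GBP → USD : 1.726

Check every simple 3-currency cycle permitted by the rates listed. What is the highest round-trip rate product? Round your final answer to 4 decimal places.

GBP→USD→EUR→GBP: 1.726 × 0.7029 × 0.8952 = 1.08606
GBP→PLN→DKK→GBP: 5.292 × 1.697 × 0.1022 = 0.91781
Maximum is GBP→USD→EUR→GBP at 1.0861; arbitrage exists.

1.0861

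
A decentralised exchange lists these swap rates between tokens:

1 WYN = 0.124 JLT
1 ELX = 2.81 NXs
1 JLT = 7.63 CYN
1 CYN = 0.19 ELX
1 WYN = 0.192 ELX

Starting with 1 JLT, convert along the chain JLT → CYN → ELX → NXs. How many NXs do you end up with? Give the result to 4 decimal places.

1 JLT × 7.63 = 7.63 CYN
7.63 CYN × 0.19 = 1.4497 ELX
1.4497 ELX × 2.81 = 4.073657 NXs

4.0737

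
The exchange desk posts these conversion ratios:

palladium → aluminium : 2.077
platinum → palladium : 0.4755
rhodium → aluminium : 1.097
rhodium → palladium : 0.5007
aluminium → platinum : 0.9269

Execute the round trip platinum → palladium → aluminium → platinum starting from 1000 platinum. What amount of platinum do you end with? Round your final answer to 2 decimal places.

915.42

1000 platinum × 0.4755 = 475.5 palladium
475.5 palladium × 2.077 = 987.6135 aluminium
987.6135 aluminium × 0.9269 = 915.41895315 platinum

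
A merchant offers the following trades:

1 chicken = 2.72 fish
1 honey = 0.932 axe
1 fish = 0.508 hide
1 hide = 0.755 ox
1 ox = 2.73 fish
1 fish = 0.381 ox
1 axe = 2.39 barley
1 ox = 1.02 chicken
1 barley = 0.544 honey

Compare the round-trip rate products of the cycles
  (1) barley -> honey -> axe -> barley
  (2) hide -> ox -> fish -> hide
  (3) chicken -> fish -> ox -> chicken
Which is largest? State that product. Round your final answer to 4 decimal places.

1.2117

(1) 0.544 × 0.932 × 2.39 = 1.21175
(2) 0.755 × 2.73 × 0.508 = 1.04706
(3) 2.72 × 0.381 × 1.02 = 1.05705
Highest is cycle (1) at 1.2117 (>1, arbitrage).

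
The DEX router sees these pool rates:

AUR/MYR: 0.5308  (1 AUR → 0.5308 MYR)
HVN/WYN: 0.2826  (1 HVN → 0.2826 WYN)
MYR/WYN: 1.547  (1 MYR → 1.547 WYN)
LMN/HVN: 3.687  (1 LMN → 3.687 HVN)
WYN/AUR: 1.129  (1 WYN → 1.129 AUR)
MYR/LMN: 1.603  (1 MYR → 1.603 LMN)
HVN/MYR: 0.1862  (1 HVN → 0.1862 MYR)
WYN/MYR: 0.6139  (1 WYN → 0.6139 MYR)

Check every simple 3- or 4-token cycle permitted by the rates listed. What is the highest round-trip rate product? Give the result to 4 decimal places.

LMN→HVN→MYR→LMN: 3.687 × 0.1862 × 1.603 = 1.10049
WYN→MYR→LMN→HVN→WYN: 0.6139 × 1.603 × 3.687 × 0.2826 = 1.02536
WYN→AUR→MYR→WYN: 1.129 × 0.5308 × 1.547 = 0.92708
Maximum is LMN→HVN→MYR→LMN at 1.1005; arbitrage exists.

1.1005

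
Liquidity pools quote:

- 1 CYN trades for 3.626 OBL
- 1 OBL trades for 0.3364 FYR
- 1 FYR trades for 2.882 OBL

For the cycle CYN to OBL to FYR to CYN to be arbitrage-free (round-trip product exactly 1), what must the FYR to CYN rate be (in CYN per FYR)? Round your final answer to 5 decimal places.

0.81982

Known legs of the cycle: 3.626 × 0.3364 = 1.2197864
For no arbitrage the full-cycle product must be 1, so the missing rate is 1 / 1.2197864 ≈ 0.8198157.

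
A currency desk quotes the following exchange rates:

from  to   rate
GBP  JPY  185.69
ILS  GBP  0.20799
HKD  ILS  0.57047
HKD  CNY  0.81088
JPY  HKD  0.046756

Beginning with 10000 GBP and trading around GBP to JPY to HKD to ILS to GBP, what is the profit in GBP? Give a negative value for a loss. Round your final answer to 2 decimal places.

301.52

10000 GBP × 185.69 = 1856900 JPY
1856900 JPY × 0.046756 = 86821.2164 HKD
86821.2164 HKD × 0.57047 = 49528.899319708 ILS
49528.899319708 ILS × 0.20799 = 10301.51576950606692 GBP
Net change: 10301.51576950606692 − 10000 = 301.51576950606692 GBP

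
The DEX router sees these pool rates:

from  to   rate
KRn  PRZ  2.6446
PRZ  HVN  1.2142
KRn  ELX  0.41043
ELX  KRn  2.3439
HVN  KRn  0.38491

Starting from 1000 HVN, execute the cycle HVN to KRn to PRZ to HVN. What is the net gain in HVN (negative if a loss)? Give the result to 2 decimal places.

235.97

1000 HVN × 0.38491 = 384.91 KRn
384.91 KRn × 2.6446 = 1017.932986 PRZ
1017.932986 PRZ × 1.2142 = 1235.9742316012 HVN
Net change: 1235.9742316012 − 1000 = 235.9742316012 HVN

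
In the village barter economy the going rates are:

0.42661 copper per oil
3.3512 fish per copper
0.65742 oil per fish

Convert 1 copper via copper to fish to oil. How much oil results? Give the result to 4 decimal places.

1 copper × 3.3512 = 3.3512 fish
3.3512 fish × 0.65742 = 2.203145904 oil

2.2031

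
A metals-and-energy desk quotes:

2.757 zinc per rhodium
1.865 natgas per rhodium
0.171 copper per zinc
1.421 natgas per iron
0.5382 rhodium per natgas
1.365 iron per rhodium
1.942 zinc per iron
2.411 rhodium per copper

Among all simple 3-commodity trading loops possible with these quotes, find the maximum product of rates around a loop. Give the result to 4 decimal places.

1.1367

zinc→copper→rhodium→zinc: 0.171 × 2.411 × 2.757 = 1.13666
rhodium→iron→natgas→rhodium: 1.365 × 1.421 × 0.5382 = 1.04393
Maximum is zinc→copper→rhodium→zinc at 1.1367; arbitrage exists.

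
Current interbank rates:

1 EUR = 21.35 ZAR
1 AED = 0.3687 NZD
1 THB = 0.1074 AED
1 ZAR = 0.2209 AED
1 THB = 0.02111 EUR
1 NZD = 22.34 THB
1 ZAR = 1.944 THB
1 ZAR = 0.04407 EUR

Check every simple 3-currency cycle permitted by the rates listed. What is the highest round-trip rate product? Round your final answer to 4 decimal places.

0.8846

NZD→THB→AED→NZD: 22.34 × 0.1074 × 0.3687 = 0.88463
EUR→ZAR→THB→EUR: 21.35 × 1.944 × 0.02111 = 0.87616
Maximum is NZD→THB→AED→NZD at 0.8846; no arbitrage — every cycle loses value.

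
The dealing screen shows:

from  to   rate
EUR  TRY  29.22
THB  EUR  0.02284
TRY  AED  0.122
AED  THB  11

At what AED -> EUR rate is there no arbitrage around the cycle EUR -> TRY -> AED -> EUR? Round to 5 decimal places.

Known legs of the cycle: 29.22 × 0.122 = 3.56484
For no arbitrage the full-cycle product must be 1, so the missing rate is 1 / 3.56484 ≈ 0.2805175.

0.28052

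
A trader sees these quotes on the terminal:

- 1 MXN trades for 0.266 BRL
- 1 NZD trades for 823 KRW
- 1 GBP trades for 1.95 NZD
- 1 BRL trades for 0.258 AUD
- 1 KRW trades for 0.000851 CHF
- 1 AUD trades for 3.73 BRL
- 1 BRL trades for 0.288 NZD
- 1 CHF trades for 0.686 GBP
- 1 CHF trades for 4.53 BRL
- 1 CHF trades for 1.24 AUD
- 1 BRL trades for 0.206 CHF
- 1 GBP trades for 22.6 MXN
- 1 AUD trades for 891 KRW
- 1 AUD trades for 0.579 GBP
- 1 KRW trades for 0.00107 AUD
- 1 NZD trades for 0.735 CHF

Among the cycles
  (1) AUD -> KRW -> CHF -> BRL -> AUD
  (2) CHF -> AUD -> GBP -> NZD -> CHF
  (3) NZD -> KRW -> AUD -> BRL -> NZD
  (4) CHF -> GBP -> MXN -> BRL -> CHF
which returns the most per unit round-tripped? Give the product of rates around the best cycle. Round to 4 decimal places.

1.0290

(1) 891 × 0.000851 × 4.53 × 0.258 = 0.88619
(2) 1.24 × 0.579 × 1.95 × 0.735 = 1.02902
(3) 823 × 0.00107 × 3.73 × 0.288 = 0.94599
(4) 0.686 × 22.6 × 0.266 × 0.206 = 0.84954
Highest is cycle (2) at 1.0290 (>1, arbitrage).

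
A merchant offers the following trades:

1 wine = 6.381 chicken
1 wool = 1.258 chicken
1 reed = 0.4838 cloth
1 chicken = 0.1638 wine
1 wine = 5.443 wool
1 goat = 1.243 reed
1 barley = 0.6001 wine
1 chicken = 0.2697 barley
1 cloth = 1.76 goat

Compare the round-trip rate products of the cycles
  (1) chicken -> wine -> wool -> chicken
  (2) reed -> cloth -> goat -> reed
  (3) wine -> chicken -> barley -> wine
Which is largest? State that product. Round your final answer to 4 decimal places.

1.1216

(1) 0.1638 × 5.443 × 1.258 = 1.12159
(2) 0.4838 × 1.76 × 1.243 = 1.05840
(3) 6.381 × 0.2697 × 0.6001 = 1.03275
Highest is cycle (1) at 1.1216 (>1, arbitrage).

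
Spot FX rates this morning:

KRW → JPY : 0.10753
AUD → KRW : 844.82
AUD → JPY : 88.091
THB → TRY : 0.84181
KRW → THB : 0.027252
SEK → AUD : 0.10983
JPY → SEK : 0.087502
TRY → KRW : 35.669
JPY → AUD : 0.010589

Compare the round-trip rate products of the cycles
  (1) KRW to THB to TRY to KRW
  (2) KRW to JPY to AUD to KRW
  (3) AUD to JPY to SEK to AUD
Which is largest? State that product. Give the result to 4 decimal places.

(1) 0.027252 × 0.84181 × 35.669 = 0.81828
(2) 0.10753 × 0.010589 × 844.82 = 0.96194
(3) 88.091 × 0.087502 × 0.10983 = 0.84658
Highest is cycle (2) at 0.9619 (≤1, no arbitrage).

0.9619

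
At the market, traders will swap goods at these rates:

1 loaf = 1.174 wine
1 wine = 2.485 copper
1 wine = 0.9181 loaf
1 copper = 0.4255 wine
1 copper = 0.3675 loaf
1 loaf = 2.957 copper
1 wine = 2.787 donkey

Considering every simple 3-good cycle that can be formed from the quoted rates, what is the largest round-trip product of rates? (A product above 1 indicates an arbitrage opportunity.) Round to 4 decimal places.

1.1552

loaf→copper→wine→loaf: 2.957 × 0.4255 × 0.9181 = 1.15516
loaf→wine→copper→loaf: 1.174 × 2.485 × 0.3675 = 1.07214
Maximum is loaf→copper→wine→loaf at 1.1552; arbitrage exists.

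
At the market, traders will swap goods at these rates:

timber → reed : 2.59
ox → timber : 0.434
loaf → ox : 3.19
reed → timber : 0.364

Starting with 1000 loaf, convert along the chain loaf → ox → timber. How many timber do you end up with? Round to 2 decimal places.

1384.46

1000 loaf × 3.19 = 3190 ox
3190 ox × 0.434 = 1384.46 timber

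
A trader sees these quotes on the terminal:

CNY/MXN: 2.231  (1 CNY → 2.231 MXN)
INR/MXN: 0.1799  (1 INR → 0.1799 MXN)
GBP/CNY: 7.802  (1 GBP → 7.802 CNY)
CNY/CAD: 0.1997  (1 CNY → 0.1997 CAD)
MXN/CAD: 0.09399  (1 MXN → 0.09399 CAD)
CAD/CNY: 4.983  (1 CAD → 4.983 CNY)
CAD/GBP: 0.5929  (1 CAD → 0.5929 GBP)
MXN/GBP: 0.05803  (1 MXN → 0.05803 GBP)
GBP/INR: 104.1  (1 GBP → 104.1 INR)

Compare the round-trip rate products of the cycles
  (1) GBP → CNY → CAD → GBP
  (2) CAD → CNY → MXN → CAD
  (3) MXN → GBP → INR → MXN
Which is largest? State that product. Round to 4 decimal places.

(1) 7.802 × 0.1997 × 0.5929 = 0.92377
(2) 4.983 × 2.231 × 0.09399 = 1.04489
(3) 0.05803 × 104.1 × 0.1799 = 1.08676
Highest is cycle (3) at 1.0868 (>1, arbitrage).

1.0868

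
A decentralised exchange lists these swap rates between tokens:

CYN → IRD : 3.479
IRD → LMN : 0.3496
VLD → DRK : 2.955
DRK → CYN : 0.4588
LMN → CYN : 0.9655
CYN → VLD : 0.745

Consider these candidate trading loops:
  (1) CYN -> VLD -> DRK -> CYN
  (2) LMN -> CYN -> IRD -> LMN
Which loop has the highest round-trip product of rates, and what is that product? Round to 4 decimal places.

(1) 0.745 × 2.955 × 0.4588 = 1.01004
(2) 0.9655 × 3.479 × 0.3496 = 1.17430
Highest is cycle (2) at 1.1743 (>1, arbitrage).

1.1743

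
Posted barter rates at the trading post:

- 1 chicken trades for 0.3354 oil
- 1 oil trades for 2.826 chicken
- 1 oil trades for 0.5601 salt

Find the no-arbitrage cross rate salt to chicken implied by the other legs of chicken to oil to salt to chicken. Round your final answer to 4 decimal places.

5.3232

Known legs of the cycle: 0.3354 × 0.5601 = 0.18785754
For no arbitrage the full-cycle product must be 1, so the missing rate is 1 / 0.18785754 ≈ 5.323183.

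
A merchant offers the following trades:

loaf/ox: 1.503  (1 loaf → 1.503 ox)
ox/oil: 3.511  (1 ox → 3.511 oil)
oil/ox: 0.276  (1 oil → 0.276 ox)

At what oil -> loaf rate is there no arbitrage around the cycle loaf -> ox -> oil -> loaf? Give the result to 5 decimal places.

0.18950

Known legs of the cycle: 1.503 × 3.511 = 5.277033
For no arbitrage the full-cycle product must be 1, so the missing rate is 1 / 5.277033 ≈ 0.1895004.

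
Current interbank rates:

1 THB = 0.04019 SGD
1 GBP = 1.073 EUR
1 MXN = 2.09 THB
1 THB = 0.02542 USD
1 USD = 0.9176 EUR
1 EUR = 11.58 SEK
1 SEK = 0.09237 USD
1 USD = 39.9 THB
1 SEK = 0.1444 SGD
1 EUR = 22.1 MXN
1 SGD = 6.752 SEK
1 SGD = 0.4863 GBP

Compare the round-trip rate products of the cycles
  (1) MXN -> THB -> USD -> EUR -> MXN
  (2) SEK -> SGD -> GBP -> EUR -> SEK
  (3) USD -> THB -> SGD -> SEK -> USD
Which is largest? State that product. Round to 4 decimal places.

(1) 2.09 × 0.02542 × 0.9176 × 22.1 = 1.07738
(2) 0.1444 × 0.4863 × 1.073 × 11.58 = 0.87253
(3) 39.9 × 0.04019 × 6.752 × 0.09237 = 1.00012
Highest is cycle (1) at 1.0774 (>1, arbitrage).

1.0774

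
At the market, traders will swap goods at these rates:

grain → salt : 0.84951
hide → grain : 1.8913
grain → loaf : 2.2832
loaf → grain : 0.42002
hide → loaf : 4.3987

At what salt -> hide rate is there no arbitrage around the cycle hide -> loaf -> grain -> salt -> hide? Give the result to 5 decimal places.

0.63714

Known legs of the cycle: 4.3987 × 0.42002 × 0.84951 = 1.56950538233274
For no arbitrage the full-cycle product must be 1, so the missing rate is 1 / 1.56950538233274 ≈ 0.6371434.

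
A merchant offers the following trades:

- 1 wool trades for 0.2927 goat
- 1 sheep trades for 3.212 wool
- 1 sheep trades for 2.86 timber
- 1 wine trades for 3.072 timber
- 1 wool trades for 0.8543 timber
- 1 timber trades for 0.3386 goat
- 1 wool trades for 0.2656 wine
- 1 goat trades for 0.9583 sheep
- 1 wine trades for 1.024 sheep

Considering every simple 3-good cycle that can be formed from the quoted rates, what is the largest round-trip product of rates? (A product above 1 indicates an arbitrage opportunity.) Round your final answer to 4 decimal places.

goat→sheep→timber→goat: 0.9583 × 2.86 × 0.3386 = 0.92801
goat→sheep→wool→goat: 0.9583 × 3.212 × 0.2927 = 0.90095
wine→sheep→wool→wine: 1.024 × 3.212 × 0.2656 = 0.87358
Maximum is goat→sheep→timber→goat at 0.9280; no arbitrage — every cycle loses value.

0.9280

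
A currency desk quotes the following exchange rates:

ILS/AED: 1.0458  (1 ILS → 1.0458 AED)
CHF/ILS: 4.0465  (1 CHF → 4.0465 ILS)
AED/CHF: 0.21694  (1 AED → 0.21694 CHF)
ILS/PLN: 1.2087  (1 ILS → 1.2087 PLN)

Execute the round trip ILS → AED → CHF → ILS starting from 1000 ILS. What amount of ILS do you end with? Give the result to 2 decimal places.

918.05

1000 ILS × 1.0458 = 1045.8 AED
1045.8 AED × 0.21694 = 226.875852 CHF
226.875852 CHF × 4.0465 = 918.053135118 ILS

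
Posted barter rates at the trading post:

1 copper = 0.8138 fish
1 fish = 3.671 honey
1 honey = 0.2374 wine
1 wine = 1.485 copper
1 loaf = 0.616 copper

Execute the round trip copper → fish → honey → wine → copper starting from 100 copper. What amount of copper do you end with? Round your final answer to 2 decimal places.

105.32

100 copper × 0.8138 = 81.38 fish
81.38 fish × 3.671 = 298.74598 honey
298.74598 honey × 0.2374 = 70.922295652 wine
70.922295652 wine × 1.485 = 105.31960904322 copper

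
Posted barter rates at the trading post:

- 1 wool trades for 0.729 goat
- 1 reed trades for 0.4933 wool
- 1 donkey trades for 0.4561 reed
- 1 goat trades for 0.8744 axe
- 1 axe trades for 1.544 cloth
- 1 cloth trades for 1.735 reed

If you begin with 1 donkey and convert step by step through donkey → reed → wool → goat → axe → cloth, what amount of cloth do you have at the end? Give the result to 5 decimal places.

0.22144

1 donkey × 0.4561 = 0.4561 reed
0.4561 reed × 0.4933 = 0.22499413 wool
0.22499413 wool × 0.729 = 0.16402072077 goat
0.16402072077 goat × 0.8744 = 0.143419718241288 axe
0.143419718241288 axe × 1.544 = 0.221440044964548672 cloth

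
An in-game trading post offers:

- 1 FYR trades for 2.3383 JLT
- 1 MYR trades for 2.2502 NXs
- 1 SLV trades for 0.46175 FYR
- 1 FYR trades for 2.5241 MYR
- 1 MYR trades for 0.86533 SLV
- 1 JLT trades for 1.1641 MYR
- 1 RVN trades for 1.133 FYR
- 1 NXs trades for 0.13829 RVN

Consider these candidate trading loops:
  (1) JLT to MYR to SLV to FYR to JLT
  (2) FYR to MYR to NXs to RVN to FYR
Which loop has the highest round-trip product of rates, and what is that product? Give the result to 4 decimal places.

1.0876

(1) 1.1641 × 0.86533 × 0.46175 × 2.3383 = 1.08763
(2) 2.5241 × 2.2502 × 0.13829 × 1.133 = 0.88991
Highest is cycle (1) at 1.0876 (>1, arbitrage).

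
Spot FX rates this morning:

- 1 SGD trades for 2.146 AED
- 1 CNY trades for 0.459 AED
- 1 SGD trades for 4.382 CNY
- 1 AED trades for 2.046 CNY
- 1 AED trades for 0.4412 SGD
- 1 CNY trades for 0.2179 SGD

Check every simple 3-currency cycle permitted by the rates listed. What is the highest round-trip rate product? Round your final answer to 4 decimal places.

SGD→AED→CNY→SGD: 2.146 × 2.046 × 0.2179 = 0.95674
SGD→CNY→AED→SGD: 4.382 × 0.459 × 0.4412 = 0.88740
Maximum is SGD→AED→CNY→SGD at 0.9567; no arbitrage — every cycle loses value.

0.9567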